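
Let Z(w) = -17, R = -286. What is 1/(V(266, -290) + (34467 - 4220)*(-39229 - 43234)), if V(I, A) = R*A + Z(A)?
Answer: -1/2494175438 ≈ -4.0093e-10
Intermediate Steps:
V(I, A) = -17 - 286*A (V(I, A) = -286*A - 17 = -17 - 286*A)
1/(V(266, -290) + (34467 - 4220)*(-39229 - 43234)) = 1/((-17 - 286*(-290)) + (34467 - 4220)*(-39229 - 43234)) = 1/((-17 + 82940) + 30247*(-82463)) = 1/(82923 - 2494258361) = 1/(-2494175438) = -1/2494175438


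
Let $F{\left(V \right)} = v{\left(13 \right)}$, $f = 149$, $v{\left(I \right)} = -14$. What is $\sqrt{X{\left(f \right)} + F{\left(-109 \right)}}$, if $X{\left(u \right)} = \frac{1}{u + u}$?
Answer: $\frac{i \sqrt{1242958}}{298} \approx 3.7412 i$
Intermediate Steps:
$X{\left(u \right)} = \frac{1}{2 u}$
$F{\left(V \right)} = -14$
$\sqrt{X{\left(f \right)} + F{\left(-109 \right)}} = \sqrt{\frac{1}{2 \cdot 149} - 14} = \sqrt{\frac{1}{2} \cdot \frac{1}{149} - 14} = \sqrt{\frac{1}{298} - 14} = \sqrt{- \frac{4171}{298}} = \frac{i \sqrt{1242958}}{298}$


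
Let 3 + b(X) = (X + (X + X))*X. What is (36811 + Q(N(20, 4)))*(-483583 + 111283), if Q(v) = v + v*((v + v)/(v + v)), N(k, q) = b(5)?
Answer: -13758346500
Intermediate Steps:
b(X) = -3 + 3*X² (b(X) = -3 + (X + (X + X))*X = -3 + (X + 2*X)*X = -3 + (3*X)*X = -3 + 3*X²)
N(k, q) = 72 (N(k, q) = -3 + 3*5² = -3 + 3*25 = -3 + 75 = 72)
Q(v) = 2*v (Q(v) = v + v*((2*v)/((2*v))) = v + v*((2*v)*(1/(2*v))) = v + v*1 = v + v = 2*v)
(36811 + Q(N(20, 4)))*(-483583 + 111283) = (36811 + 2*72)*(-483583 + 111283) = (36811 + 144)*(-372300) = 36955*(-372300) = -13758346500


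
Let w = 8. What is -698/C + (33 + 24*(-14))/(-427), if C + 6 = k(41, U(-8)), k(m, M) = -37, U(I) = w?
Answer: 311075/18361 ≈ 16.942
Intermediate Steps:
U(I) = 8
C = -43 (C = -6 - 37 = -43)
-698/C + (33 + 24*(-14))/(-427) = -698/(-43) + (33 + 24*(-14))/(-427) = -698*(-1/43) + (33 - 336)*(-1/427) = 698/43 - 303*(-1/427) = 698/43 + 303/427 = 311075/18361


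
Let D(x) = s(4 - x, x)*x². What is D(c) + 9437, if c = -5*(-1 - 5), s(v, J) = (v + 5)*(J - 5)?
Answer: -463063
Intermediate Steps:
s(v, J) = (-5 + J)*(5 + v) (s(v, J) = (5 + v)*(-5 + J) = (-5 + J)*(5 + v))
c = 30 (c = -5*(-6) = 30)
D(x) = x²*(-45 + 10*x + x*(4 - x)) (D(x) = (-25 - 5*(4 - x) + 5*x + x*(4 - x))*x² = (-25 + (-20 + 5*x) + 5*x + x*(4 - x))*x² = (-45 + 10*x + x*(4 - x))*x² = x²*(-45 + 10*x + x*(4 - x)))
D(c) + 9437 = 30²*(-45 - 1*30² + 14*30) + 9437 = 900*(-45 - 1*900 + 420) + 9437 = 900*(-45 - 900 + 420) + 9437 = 900*(-525) + 9437 = -472500 + 9437 = -463063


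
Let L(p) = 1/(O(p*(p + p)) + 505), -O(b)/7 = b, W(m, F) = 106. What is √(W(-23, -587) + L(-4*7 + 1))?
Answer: √9975586805/9701 ≈ 10.296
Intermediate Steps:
O(b) = -7*b
L(p) = 1/(505 - 14*p²) (L(p) = 1/(-7*p*(p + p) + 505) = 1/(-7*p*2*p + 505) = 1/(-14*p² + 505) = 1/(505 - 14*p²))
√(W(-23, -587) + L(-4*7 + 1)) = √(106 - 1/(-505 + 14*(-4*7 + 1)²)) = √(106 - 1/(-505 + 14*(-28 + 1)²)) = √(106 - 1/(-505 + 14*(-27)²)) = √(106 - 1/(-505 + 14*729)) = √(106 - 1/(-505 + 10206)) = √(106 - 1/9701) = √(1028305/9701) = √9975586805/9701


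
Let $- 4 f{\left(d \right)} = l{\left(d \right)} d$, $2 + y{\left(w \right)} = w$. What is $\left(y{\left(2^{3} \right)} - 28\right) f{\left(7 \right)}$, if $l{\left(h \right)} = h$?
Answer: $\frac{539}{2} \approx 269.5$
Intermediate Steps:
$y{\left(w \right)} = -2 + w$
$f{\left(d \right)} = - \frac{d^{2}}{4}$ ($f{\left(d \right)} = - \frac{d d}{4} = - \frac{d^{2}}{4}$)
$\left(y{\left(2^{3} \right)} - 28\right) f{\left(7 \right)} = \left(\left(-2 + 2^{3}\right) - 28\right) \left(- \frac{7^{2}}{4}\right) = \left(\left(-2 + 8\right) - 28\right) \left(\left(- \frac{1}{4}\right) 49\right) = \left(6 - 28\right) \left(- \frac{49}{4}\right) = \left(-22\right) \left(- \frac{49}{4}\right) = \frac{539}{2}$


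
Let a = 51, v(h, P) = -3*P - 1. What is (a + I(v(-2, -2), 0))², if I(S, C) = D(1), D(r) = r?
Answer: 2704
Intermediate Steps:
v(h, P) = -1 - 3*P
I(S, C) = 1
(a + I(v(-2, -2), 0))² = (51 + 1)² = 52² = 2704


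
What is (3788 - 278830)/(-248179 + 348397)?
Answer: -137521/50109 ≈ -2.7444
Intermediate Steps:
(3788 - 278830)/(-248179 + 348397) = -275042/100218 = -275042*1/100218 = -137521/50109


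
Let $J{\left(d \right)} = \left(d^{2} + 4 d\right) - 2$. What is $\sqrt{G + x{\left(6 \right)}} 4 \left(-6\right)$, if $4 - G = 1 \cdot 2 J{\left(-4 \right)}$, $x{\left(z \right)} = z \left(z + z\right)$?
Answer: $- 96 \sqrt{5} \approx -214.66$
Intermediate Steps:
$J{\left(d \right)} = -2 + d^{2} + 4 d$
$x{\left(z \right)} = 2 z^{2}$ ($x{\left(z \right)} = z 2 z = 2 z^{2}$)
$G = 8$ ($G = 4 - 1 \cdot 2 \left(-2 + \left(-4\right)^{2} + 4 \left(-4\right)\right) = 4 - 2 \left(-2 + 16 - 16\right) = 4 - 2 \left(-2\right) = 4 - -4 = 4 + 4 = 8$)
$\sqrt{G + x{\left(6 \right)}} 4 \left(-6\right) = \sqrt{8 + 2 \cdot 6^{2}} \cdot 4 \left(-6\right) = \sqrt{8 + 2 \cdot 36} \cdot 4 \left(-6\right) = \sqrt{8 + 72} \cdot 4 \left(-6\right) = \sqrt{80} \cdot 4 \left(-6\right) = 4 \sqrt{5} \cdot 4 \left(-6\right) = 16 \sqrt{5} \left(-6\right) = - 96 \sqrt{5}$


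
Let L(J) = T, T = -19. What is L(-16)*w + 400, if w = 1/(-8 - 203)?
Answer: 84419/211 ≈ 400.09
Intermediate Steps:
L(J) = -19
w = -1/211 (w = 1/(-211) = -1/211 ≈ -0.0047393)
L(-16)*w + 400 = -19*(-1/211) + 400 = 19/211 + 400 = 84419/211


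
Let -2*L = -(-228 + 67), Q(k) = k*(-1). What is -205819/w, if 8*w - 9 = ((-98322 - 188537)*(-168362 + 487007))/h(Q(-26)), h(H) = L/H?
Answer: -265094872/4753121676309 ≈ -5.5773e-5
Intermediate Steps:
Q(k) = -k
L = -161/2 (L = -(-1)*(-228 + 67)/2 = -(-1)*(-161)/2 = -½*161 = -161/2 ≈ -80.500)
h(H) = -161/(2*H)
w = 4753121676309/1288 (w = 9/8 + (((-98322 - 188537)*(-168362 + 487007))/((-161/(2*((-1*(-26)))))))/8 = 9/8 + ((-286859*318645)/((-161/2/26)))/8 = 9/8 + (-91406186055/((-161/2*1/26)))/8 = 9/8 + (-91406186055/(-161/52))/8 = 9/8 + (-91406186055*(-52/161))/8 = 9/8 + (⅛)*(4753121674860/161) = 9/8 + 1188280418715/322 = 4753121676309/1288 ≈ 3.6903e+9)
-205819/w = -205819/4753121676309/1288 = -205819*1288/4753121676309 = -265094872/4753121676309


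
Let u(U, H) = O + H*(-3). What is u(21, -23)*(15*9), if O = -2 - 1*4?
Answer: 8505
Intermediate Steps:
O = -6 (O = -2 - 4 = -6)
u(U, H) = -6 - 3*H (u(U, H) = -6 + H*(-3) = -6 - 3*H)
u(21, -23)*(15*9) = (-6 - 3*(-23))*(15*9) = (-6 + 69)*135 = 63*135 = 8505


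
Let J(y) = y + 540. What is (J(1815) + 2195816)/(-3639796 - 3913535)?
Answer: -2198171/7553331 ≈ -0.29102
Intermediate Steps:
J(y) = 540 + y
(J(1815) + 2195816)/(-3639796 - 3913535) = ((540 + 1815) + 2195816)/(-3639796 - 3913535) = (2355 + 2195816)/(-7553331) = 2198171*(-1/7553331) = -2198171/7553331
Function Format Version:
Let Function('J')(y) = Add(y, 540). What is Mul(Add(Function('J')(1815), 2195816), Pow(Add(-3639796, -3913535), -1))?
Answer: Rational(-2198171, 7553331) ≈ -0.29102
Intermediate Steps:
Function('J')(y) = Add(540, y)
Mul(Add(Function('J')(1815), 2195816), Pow(Add(-3639796, -3913535), -1)) = Mul(Add(Add(540, 1815), 2195816), Pow(Add(-3639796, -3913535), -1)) = Mul(Add(2355, 2195816), Pow(-7553331, -1)) = Mul(2198171, Rational(-1, 7553331)) = Rational(-2198171, 7553331)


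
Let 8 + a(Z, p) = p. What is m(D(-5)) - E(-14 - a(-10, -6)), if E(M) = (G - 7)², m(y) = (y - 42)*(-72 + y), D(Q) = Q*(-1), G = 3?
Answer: 2463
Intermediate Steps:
a(Z, p) = -8 + p
D(Q) = -Q
m(y) = (-72 + y)*(-42 + y) (m(y) = (-42 + y)*(-72 + y) = (-72 + y)*(-42 + y))
E(M) = 16 (E(M) = (3 - 7)² = (-4)² = 16)
m(D(-5)) - E(-14 - a(-10, -6)) = (3024 + (-1*(-5))² - (-114)*(-5)) - 1*16 = (3024 + 5² - 114*5) - 16 = (3024 + 25 - 570) - 16 = 2479 - 16 = 2463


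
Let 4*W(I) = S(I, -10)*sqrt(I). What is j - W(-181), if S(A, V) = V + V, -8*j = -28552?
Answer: 3569 + 5*I*sqrt(181) ≈ 3569.0 + 67.268*I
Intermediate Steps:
j = 3569 (j = -1/8*(-28552) = 3569)
S(A, V) = 2*V
W(I) = -5*sqrt(I) (W(I) = ((2*(-10))*sqrt(I))/4 = (-20*sqrt(I))/4 = -5*sqrt(I))
j - W(-181) = 3569 - (-5)*sqrt(-181) = 3569 - (-5)*I*sqrt(181) = 3569 + 5*I*sqrt(181)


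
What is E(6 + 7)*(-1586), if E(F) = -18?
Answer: 28548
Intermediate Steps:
E(6 + 7)*(-1586) = -18*(-1586) = 28548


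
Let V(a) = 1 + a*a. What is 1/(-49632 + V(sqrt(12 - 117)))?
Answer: -1/49736 ≈ -2.0106e-5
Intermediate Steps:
V(a) = 1 + a**2
1/(-49632 + V(sqrt(12 - 117))) = 1/(-49632 + (1 + (sqrt(12 - 117))**2)) = 1/(-49632 + (1 + (sqrt(-105))**2)) = 1/(-49632 + (1 + (I*sqrt(105))**2)) = 1/(-49632 + (1 - 105)) = 1/(-49632 - 104) = 1/(-49736) = -1/49736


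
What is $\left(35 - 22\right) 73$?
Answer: $949$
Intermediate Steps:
$\left(35 - 22\right) 73 = 13 \cdot 73 = 949$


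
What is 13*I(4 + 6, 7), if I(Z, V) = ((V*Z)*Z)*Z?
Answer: 91000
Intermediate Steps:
I(Z, V) = V*Z³ (I(Z, V) = (V*Z²)*Z = V*Z³)
13*I(4 + 6, 7) = 13*(7*(4 + 6)³) = 13*(7*10³) = 13*(7*1000) = 13*7000 = 91000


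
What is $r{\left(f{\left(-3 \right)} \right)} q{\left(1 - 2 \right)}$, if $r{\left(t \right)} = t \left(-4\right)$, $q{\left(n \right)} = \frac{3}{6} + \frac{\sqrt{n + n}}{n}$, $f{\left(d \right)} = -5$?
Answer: $10 - 20 i \sqrt{2} \approx 10.0 - 28.284 i$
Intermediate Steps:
$q{\left(n \right)} = \frac{1}{2} + \frac{\sqrt{2}}{\sqrt{n}}$ ($q{\left(n \right)} = 3 \cdot \frac{1}{6} + \frac{\sqrt{2 n}}{n} = \frac{1}{2} + \frac{\sqrt{2} \sqrt{n}}{n} = \frac{1}{2} + \frac{\sqrt{2}}{\sqrt{n}}$)
$r{\left(t \right)} = - 4 t$
$r{\left(f{\left(-3 \right)} \right)} q{\left(1 - 2 \right)} = \left(-4\right) \left(-5\right) \left(\frac{1}{2} + \frac{\sqrt{2}}{\sqrt{1 - 2}}\right) = 20 \left(\frac{1}{2} + \frac{\sqrt{2}}{\sqrt{1 - 2}}\right) = 20 \left(\frac{1}{2} + \frac{\sqrt{2}}{i}\right) = 20 \left(\frac{1}{2} + \sqrt{2} \left(- i\right)\right) = 20 \left(\frac{1}{2} - i \sqrt{2}\right) = 10 - 20 i \sqrt{2}$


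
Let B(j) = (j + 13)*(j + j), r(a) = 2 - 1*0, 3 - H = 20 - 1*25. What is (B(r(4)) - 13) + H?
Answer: 55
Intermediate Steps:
H = 8 (H = 3 - (20 - 1*25) = 3 - (20 - 25) = 3 - 1*(-5) = 3 + 5 = 8)
r(a) = 2 (r(a) = 2 + 0 = 2)
B(j) = 2*j*(13 + j) (B(j) = (13 + j)*(2*j) = 2*j*(13 + j))
(B(r(4)) - 13) + H = (2*2*(13 + 2) - 13) + 8 = (2*2*15 - 13) + 8 = (60 - 13) + 8 = 47 + 8 = 55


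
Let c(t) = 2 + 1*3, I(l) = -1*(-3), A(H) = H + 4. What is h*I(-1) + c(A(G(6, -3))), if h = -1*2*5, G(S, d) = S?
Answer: -25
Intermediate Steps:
A(H) = 4 + H
I(l) = 3
c(t) = 5 (c(t) = 2 + 3 = 5)
h = -10 (h = -2*5 = -10)
h*I(-1) + c(A(G(6, -3))) = -10*3 + 5 = -30 + 5 = -25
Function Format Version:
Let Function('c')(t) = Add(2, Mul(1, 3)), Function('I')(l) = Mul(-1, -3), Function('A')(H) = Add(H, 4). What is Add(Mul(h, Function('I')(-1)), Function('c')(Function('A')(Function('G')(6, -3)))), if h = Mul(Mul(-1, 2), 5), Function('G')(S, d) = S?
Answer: -25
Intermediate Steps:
Function('A')(H) = Add(4, H)
Function('I')(l) = 3
Function('c')(t) = 5 (Function('c')(t) = Add(2, 3) = 5)
h = -10 (h = Mul(-2, 5) = -10)
Add(Mul(h, Function('I')(-1)), Function('c')(Function('A')(Function('G')(6, -3)))) = Add(Mul(-10, 3), 5) = Add(-30, 5) = -25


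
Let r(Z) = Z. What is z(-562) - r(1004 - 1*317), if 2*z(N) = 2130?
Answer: 378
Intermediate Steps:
z(N) = 1065 (z(N) = (½)*2130 = 1065)
z(-562) - r(1004 - 1*317) = 1065 - (1004 - 1*317) = 1065 - (1004 - 317) = 1065 - 1*687 = 1065 - 687 = 378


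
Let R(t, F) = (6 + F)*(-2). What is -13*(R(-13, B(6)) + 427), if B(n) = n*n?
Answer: -4459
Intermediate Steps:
B(n) = n**2
R(t, F) = -12 - 2*F
-13*(R(-13, B(6)) + 427) = -13*((-12 - 2*6**2) + 427) = -13*((-12 - 2*36) + 427) = -13*((-12 - 72) + 427) = -13*(-84 + 427) = -13*343 = -4459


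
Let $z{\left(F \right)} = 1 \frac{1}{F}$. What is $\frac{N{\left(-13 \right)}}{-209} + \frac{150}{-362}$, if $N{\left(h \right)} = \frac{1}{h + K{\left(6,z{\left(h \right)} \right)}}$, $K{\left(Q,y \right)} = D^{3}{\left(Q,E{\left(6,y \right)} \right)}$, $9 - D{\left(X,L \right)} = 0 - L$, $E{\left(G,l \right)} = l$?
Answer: $- \frac{24019748782}{57966700715} \approx -0.41437$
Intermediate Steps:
$D{\left(X,L \right)} = 9 + L$ ($D{\left(X,L \right)} = 9 - \left(0 - L\right) = 9 - - L = 9 + L$)
$z{\left(F \right)} = \frac{1}{F}$
$K{\left(Q,y \right)} = \left(9 + y\right)^{3}$
$N{\left(h \right)} = \frac{1}{h + \left(9 + \frac{1}{h}\right)^{3}}$
$\frac{N{\left(-13 \right)}}{-209} + \frac{150}{-362} = \frac{\left(-13\right)^{3} \frac{1}{\left(-13\right)^{4} + \left(1 + 9 \left(-13\right)\right)^{3}}}{-209} + \frac{150}{-362} = - \frac{2197}{28561 + \left(1 - 117\right)^{3}} \left(- \frac{1}{209}\right) + 150 \left(- \frac{1}{362}\right) = - \frac{2197}{28561 + \left(-116\right)^{3}} \left(- \frac{1}{209}\right) - \frac{75}{181} = - \frac{2197}{28561 - 1560896} \left(- \frac{1}{209}\right) - \frac{75}{181} = - \frac{2197}{-1532335} \left(- \frac{1}{209}\right) - \frac{75}{181} = \left(-2197\right) \left(- \frac{1}{1532335}\right) \left(- \frac{1}{209}\right) - \frac{75}{181} = \frac{2197}{1532335} \left(- \frac{1}{209}\right) - \frac{75}{181} = - \frac{2197}{320258015} - \frac{75}{181} = - \frac{24019748782}{57966700715}$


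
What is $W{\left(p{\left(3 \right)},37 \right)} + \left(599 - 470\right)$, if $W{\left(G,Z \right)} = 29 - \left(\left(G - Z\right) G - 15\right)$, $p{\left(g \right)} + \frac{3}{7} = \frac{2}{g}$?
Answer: $\frac{80153}{441} \approx 181.75$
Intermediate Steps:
$p{\left(g \right)} = - \frac{3}{7} + \frac{2}{g}$
$W{\left(G,Z \right)} = 44 - G \left(G - Z\right)$ ($W{\left(G,Z \right)} = 29 - \left(G \left(G - Z\right) - 15\right) = 29 - \left(-15 + G \left(G - Z\right)\right) = 44 - G \left(G - Z\right)$)
$W{\left(p{\left(3 \right)},37 \right)} + \left(599 - 470\right) = \left(44 - \left(- \frac{3}{7} + \frac{2}{3}\right)^{2} + \left(- \frac{3}{7} + \frac{2}{3}\right) 37\right) + \left(599 - 470\right) = \left(44 - \left(- \frac{3}{7} + 2 \cdot \frac{1}{3}\right)^{2} + \left(- \frac{3}{7} + 2 \cdot \frac{1}{3}\right) 37\right) + 129 = \left(44 - \left(- \frac{3}{7} + \frac{2}{3}\right)^{2} + \left(- \frac{3}{7} + \frac{2}{3}\right) 37\right) + 129 = \left(44 - \left(\frac{5}{21}\right)^{2} + \frac{5}{21} \cdot 37\right) + 129 = \left(44 - \frac{25}{441} + \frac{185}{21}\right) + 129 = \frac{23264}{441} + 129 = \frac{80153}{441}$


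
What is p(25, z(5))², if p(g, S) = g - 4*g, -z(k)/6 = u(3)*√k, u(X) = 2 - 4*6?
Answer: 5625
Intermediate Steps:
u(X) = -22 (u(X) = 2 - 24 = -22)
z(k) = 132*√k (z(k) = -(-132)*√k = 132*√k)
p(g, S) = -3*g
p(25, z(5))² = (-3*25)² = (-75)² = 5625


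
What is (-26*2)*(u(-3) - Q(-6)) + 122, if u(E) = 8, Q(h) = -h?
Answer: 18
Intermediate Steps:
(-26*2)*(u(-3) - Q(-6)) + 122 = (-26*2)*(8 - (-1)*(-6)) + 122 = -52*(8 - 1*6) + 122 = -52*(8 - 6) + 122 = -52*2 + 122 = -104 + 122 = 18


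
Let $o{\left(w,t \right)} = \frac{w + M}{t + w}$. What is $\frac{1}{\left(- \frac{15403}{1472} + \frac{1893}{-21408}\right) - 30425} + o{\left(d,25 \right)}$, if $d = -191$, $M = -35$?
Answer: $\frac{1128916509287}{829224173685} \approx 1.3614$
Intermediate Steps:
$o{\left(w,t \right)} = \frac{-35 + w}{t + w}$ ($o{\left(w,t \right)} = \frac{w - 35}{t + w} = \frac{-35 + w}{t + w}$)
$\frac{1}{\left(- \frac{15403}{1472} + \frac{1893}{-21408}\right) - 30425} + o{\left(d,25 \right)} = \frac{1}{\left(- \frac{15403}{1472} + \frac{1893}{-21408}\right) - 30425} + \frac{-35 - 191}{25 - 191} = \frac{1}{\left(\left(-15403\right) \frac{1}{1472} + 1893 \left(- \frac{1}{21408}\right)\right) - 30425} + \frac{1}{-166} \left(-226\right) = \frac{1}{\left(- \frac{15403}{1472} - \frac{631}{7136}\right) - 30425} - - \frac{113}{83} = \frac{1}{- \frac{3463895}{328256} - 30425} + \frac{113}{83} = \frac{1}{- \frac{9990652695}{328256}} + \frac{113}{83} = - \frac{328256}{9990652695} + \frac{113}{83} = \frac{1128916509287}{829224173685}$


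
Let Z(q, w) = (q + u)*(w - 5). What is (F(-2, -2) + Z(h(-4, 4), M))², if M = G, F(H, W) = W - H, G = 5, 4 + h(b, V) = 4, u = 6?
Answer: 0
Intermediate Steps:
h(b, V) = 0 (h(b, V) = -4 + 4 = 0)
M = 5
Z(q, w) = (-5 + w)*(6 + q) (Z(q, w) = (q + 6)*(w - 5) = (6 + q)*(-5 + w) = (-5 + w)*(6 + q))
(F(-2, -2) + Z(h(-4, 4), M))² = ((-2 - 1*(-2)) + (-30 - 5*0 + 6*5 + 0*5))² = ((-2 + 2) + (-30 + 0 + 30 + 0))² = (0 + 0)² = 0² = 0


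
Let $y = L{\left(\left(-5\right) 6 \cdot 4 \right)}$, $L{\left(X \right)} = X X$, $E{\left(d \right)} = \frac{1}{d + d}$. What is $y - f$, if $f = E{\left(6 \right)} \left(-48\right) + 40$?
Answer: $14364$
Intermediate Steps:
$E{\left(d \right)} = \frac{1}{2 d}$
$L{\left(X \right)} = X^{2}$
$f = 36$ ($f = \frac{1}{2 \cdot 6} \left(-48\right) + 40 = \frac{1}{2} \cdot \frac{1}{6} \left(-48\right) + 40 = \frac{1}{12} \left(-48\right) + 40 = -4 + 40 = 36$)
$y = 14400$ ($y = \left(\left(-5\right) 6 \cdot 4\right)^{2} = \left(\left(-30\right) 4\right)^{2} = \left(-120\right)^{2} = 14400$)
$y - f = 14400 - 36 = 14364$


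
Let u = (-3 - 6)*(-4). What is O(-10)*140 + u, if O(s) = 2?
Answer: 316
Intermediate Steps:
u = 36 (u = -9*(-4) = 36)
O(-10)*140 + u = 2*140 + 36 = 280 + 36 = 316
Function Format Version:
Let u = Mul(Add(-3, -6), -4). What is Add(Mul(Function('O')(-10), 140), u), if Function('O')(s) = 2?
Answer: 316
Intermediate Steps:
u = 36 (u = Mul(-9, -4) = 36)
Add(Mul(Function('O')(-10), 140), u) = Add(Mul(2, 140), 36) = Add(280, 36) = 316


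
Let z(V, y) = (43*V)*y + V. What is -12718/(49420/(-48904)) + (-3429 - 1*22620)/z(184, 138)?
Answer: 6792050817253/539686168 ≈ 12585.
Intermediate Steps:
z(V, y) = V + 43*V*y (z(V, y) = 43*V*y + V = V + 43*V*y)
-12718/(49420/(-48904)) + (-3429 - 1*22620)/z(184, 138) = -12718/(49420/(-48904)) + (-3429 - 1*22620)/((184*(1 + 43*138))) = -12718/(49420*(-1/48904)) + (-3429 - 22620)/((184*(1 + 5934))) = -12718/(-12355/12226) - 26049/(184*5935) = -12718*(-12226/12355) - 26049/1092040 = 155490268/12355 - 26049*1/1092040 = 155490268/12355 - 26049/1092040 = 6792050817253/539686168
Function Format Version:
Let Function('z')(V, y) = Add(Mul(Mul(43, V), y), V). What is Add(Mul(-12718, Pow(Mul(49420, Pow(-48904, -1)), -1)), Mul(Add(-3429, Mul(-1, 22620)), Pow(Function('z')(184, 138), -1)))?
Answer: Rational(6792050817253, 539686168) ≈ 12585.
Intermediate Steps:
Function('z')(V, y) = Add(V, Mul(43, V, y)) (Function('z')(V, y) = Add(Mul(43, V, y), V) = Add(V, Mul(43, V, y)))
Add(Mul(-12718, Pow(Mul(49420, Pow(-48904, -1)), -1)), Mul(Add(-3429, Mul(-1, 22620)), Pow(Function('z')(184, 138), -1))) = Add(Mul(-12718, Pow(Mul(49420, Pow(-48904, -1)), -1)), Mul(Add(-3429, Mul(-1, 22620)), Pow(Mul(184, Add(1, Mul(43, 138))), -1))) = Add(Mul(-12718, Pow(Mul(49420, Rational(-1, 48904)), -1)), Mul(Add(-3429, -22620), Pow(Mul(184, Add(1, 5934)), -1))) = Add(Mul(-12718, Pow(Rational(-12355, 12226), -1)), Mul(-26049, Pow(Mul(184, 5935), -1))) = Add(Mul(-12718, Rational(-12226, 12355)), Mul(-26049, Pow(1092040, -1))) = Add(Rational(155490268, 12355), Mul(-26049, Rational(1, 1092040))) = Add(Rational(155490268, 12355), Rational(-26049, 1092040)) = Rational(6792050817253, 539686168)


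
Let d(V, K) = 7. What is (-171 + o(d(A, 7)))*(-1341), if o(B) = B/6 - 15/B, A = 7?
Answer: 3228681/14 ≈ 2.3062e+5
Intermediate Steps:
o(B) = -15/B + B/6 (o(B) = B*(1/6) - 15/B = B/6 - 15/B = -15/B + B/6)
(-171 + o(d(A, 7)))*(-1341) = (-171 + (-15/7 + (1/6)*7))*(-1341) = (-171 + (-15*1/7 + 7/6))*(-1341) = (-171 + (-15/7 + 7/6))*(-1341) = (-171 - 41/42)*(-1341) = -7223/42*(-1341) = 3228681/14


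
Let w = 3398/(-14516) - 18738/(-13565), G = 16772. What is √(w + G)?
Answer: √162587848399858735930/98454770 ≈ 129.51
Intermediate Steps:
w = 112953469/98454770 (w = 3398*(-1/14516) - 18738*(-1/13565) = -1699/7258 + 18738/13565 = 112953469/98454770 ≈ 1.1473)
√(w + G) = √(112953469/98454770 + 16772) = √(1651396355909/98454770) = √162587848399858735930/98454770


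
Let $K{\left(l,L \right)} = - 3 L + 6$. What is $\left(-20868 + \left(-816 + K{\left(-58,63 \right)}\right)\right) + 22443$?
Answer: $576$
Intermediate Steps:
$K{\left(l,L \right)} = 6 - 3 L$
$\left(-20868 + \left(-816 + K{\left(-58,63 \right)}\right)\right) + 22443 = \left(-20868 + \left(-816 + \left(6 - 189\right)\right)\right) + 22443 = \left(-20868 - 999\right) + 22443 = -21867 + 22443 = 576$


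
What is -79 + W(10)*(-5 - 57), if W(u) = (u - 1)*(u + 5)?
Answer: -8449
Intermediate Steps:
W(u) = (-1 + u)*(5 + u)
-79 + W(10)*(-5 - 57) = -79 + (-5 + 10² + 4*10)*(-5 - 57) = -79 + (-5 + 100 + 40)*(-62) = -79 + 135*(-62) = -79 - 8370 = -8449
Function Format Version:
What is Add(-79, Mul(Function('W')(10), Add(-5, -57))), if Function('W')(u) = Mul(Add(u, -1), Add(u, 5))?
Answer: -8449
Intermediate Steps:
Function('W')(u) = Mul(Add(-1, u), Add(5, u))
Add(-79, Mul(Function('W')(10), Add(-5, -57))) = Add(-79, Mul(Add(-5, Pow(10, 2), Mul(4, 10)), Add(-5, -57))) = Add(-79, Mul(Add(-5, 100, 40), -62)) = Add(-79, Mul(135, -62)) = Add(-79, -8370) = -8449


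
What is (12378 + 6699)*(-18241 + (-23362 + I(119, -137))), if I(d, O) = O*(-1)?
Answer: -791046882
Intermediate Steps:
I(d, O) = -O
(12378 + 6699)*(-18241 + (-23362 + I(119, -137))) = (12378 + 6699)*(-18241 + (-23362 - 1*(-137))) = 19077*(-18241 + (-23362 + 137)) = 19077*(-18241 - 23225) = 19077*(-41466) = -791046882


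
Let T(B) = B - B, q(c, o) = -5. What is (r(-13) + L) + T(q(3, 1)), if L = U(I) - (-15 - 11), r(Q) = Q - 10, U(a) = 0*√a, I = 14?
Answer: 3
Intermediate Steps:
U(a) = 0
r(Q) = -10 + Q
L = 26 (L = 0 - (-15 - 11) = 0 - 1*(-26) = 0 + 26 = 26)
T(B) = 0
(r(-13) + L) + T(q(3, 1)) = ((-10 - 13) + 26) + 0 = (-23 + 26) + 0 = 3 + 0 = 3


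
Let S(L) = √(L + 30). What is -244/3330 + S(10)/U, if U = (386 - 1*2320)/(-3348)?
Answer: -122/1665 + 3348*√10/967 ≈ 10.875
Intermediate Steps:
U = 967/1674 (U = (386 - 2320)*(-1/3348) = -1934*(-1/3348) = 967/1674 ≈ 0.57766)
S(L) = √(30 + L)
-244/3330 + S(10)/U = -244/3330 + √(30 + 10)/(967/1674) = -244*1/3330 + √40*(1674/967) = -122/1665 + (2*√10)*(1674/967) = -122/1665 + 3348*√10/967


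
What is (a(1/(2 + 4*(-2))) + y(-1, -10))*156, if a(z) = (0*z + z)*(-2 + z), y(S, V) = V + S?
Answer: -4979/3 ≈ -1659.7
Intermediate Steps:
y(S, V) = S + V
a(z) = z*(-2 + z) (a(z) = (0 + z)*(-2 + z) = z*(-2 + z))
(a(1/(2 + 4*(-2))) + y(-1, -10))*156 = ((-2 + 1/(2 + 4*(-2)))/(2 + 4*(-2)) + (-1 - 10))*156 = ((-2 + 1/(2 - 8))/(2 - 8) - 11)*156 = ((-2 + 1/(-6))/(-6) - 11)*156 = (-(-2 - ⅙)/6 - 11)*156 = (-⅙*(-13/6) - 11)*156 = (13/36 - 11)*156 = -383/36*156 = -4979/3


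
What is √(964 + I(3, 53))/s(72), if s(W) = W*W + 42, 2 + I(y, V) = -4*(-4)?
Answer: √978/5226 ≈ 0.0059841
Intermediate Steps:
I(y, V) = 14 (I(y, V) = -2 - 4*(-4) = -2 + 16 = 14)
s(W) = 42 + W² (s(W) = W² + 42 = 42 + W²)
√(964 + I(3, 53))/s(72) = √(964 + 14)/(42 + 72²) = √978/(42 + 5184) = √978/5226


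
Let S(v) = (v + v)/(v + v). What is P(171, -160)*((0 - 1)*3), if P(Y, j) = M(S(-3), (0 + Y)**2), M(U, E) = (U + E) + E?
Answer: -175449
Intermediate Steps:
S(v) = 1 (S(v) = (2*v)/((2*v)) = (2*v)*(1/(2*v)) = 1)
M(U, E) = U + 2*E (M(U, E) = (E + U) + E = U + 2*E)
P(Y, j) = 1 + 2*Y**2 (P(Y, j) = 1 + 2*(0 + Y)**2 = 1 + 2*Y**2)
P(171, -160)*((0 - 1)*3) = (1 + 2*171**2)*((0 - 1)*3) = (1 + 2*29241)*(-1*3) = (1 + 58482)*(-3) = 58483*(-3) = -175449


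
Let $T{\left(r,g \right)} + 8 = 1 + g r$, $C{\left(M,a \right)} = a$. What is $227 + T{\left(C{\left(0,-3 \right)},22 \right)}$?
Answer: $154$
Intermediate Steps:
$T{\left(r,g \right)} = -7 + g r$ ($T{\left(r,g \right)} = -8 + \left(1 + g r\right) = -7 + g r$)
$227 + T{\left(C{\left(0,-3 \right)},22 \right)} = 227 + \left(-7 + 22 \left(-3\right)\right) = 227 - 73 = 154$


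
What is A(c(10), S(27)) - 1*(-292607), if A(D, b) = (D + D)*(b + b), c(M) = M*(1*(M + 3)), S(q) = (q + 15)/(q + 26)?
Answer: 15530011/53 ≈ 2.9302e+5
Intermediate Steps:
S(q) = (15 + q)/(26 + q)
c(M) = M*(3 + M) (c(M) = M*(1*(3 + M)) = M*(3 + M))
A(D, b) = 4*D*b (A(D, b) = (2*D)*(2*b) = 4*D*b)
A(c(10), S(27)) - 1*(-292607) = 4*(10*(3 + 10))*((15 + 27)/(26 + 27)) - 1*(-292607) = 4*(10*13)*(42/53) + 292607 = 4*130*((1/53)*42) + 292607 = 4*130*(42/53) + 292607 = 21840/53 + 292607 = 15530011/53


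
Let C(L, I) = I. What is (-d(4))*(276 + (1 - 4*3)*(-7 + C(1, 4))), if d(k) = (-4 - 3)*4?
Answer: 8652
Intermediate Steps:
d(k) = -28 (d(k) = -7*4 = -28)
(-d(4))*(276 + (1 - 4*3)*(-7 + C(1, 4))) = (-1*(-28))*(276 + (1 - 4*3)*(-7 + 4)) = 28*(276 + (1 - 12)*(-3)) = 28*(276 - 11*(-3)) = 28*(276 + 33) = 28*309 = 8652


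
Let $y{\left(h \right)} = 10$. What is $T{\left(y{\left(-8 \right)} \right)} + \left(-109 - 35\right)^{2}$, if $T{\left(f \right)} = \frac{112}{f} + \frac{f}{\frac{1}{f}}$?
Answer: $\frac{104236}{5} \approx 20847.0$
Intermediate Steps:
$T{\left(f \right)} = f^{2} + \frac{112}{f}$ ($T{\left(f \right)} = \frac{112}{f} + f f = \frac{112}{f} + f^{2} = f^{2} + \frac{112}{f}$)
$T{\left(y{\left(-8 \right)} \right)} + \left(-109 - 35\right)^{2} = \frac{112 + 10^{3}}{10} + \left(-109 - 35\right)^{2} = \frac{112 + 1000}{10} + \left(-144\right)^{2} = \frac{1}{10} \cdot 1112 + 20736 = \frac{556}{5} + 20736 = \frac{104236}{5}$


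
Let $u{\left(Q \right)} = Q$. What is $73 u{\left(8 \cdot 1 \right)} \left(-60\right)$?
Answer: $-35040$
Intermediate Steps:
$73 u{\left(8 \cdot 1 \right)} \left(-60\right) = 73 \cdot 8 \cdot 1 \left(-60\right) = 73 \cdot 8 \left(-60\right) = 584 \left(-60\right) = -35040$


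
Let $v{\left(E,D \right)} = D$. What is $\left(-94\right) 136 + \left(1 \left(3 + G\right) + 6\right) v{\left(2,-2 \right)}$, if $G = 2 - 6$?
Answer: $-12794$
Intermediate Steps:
$G = -4$ ($G = 2 - 6 = -4$)
$\left(-94\right) 136 + \left(1 \left(3 + G\right) + 6\right) v{\left(2,-2 \right)} = \left(-94\right) 136 + \left(1 \left(3 - 4\right) + 6\right) \left(-2\right) = -12784 + \left(1 \left(-1\right) + 6\right) \left(-2\right) = -12784 + \left(-1 + 6\right) \left(-2\right) = -12784 + 5 \left(-2\right) = -12784 - 10 = -12794$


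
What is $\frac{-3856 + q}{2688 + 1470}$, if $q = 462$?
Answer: $- \frac{1697}{2079} \approx -0.81626$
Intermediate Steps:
$\frac{-3856 + q}{2688 + 1470} = \frac{-3856 + 462}{2688 + 1470} = - \frac{3394}{4158} = \left(-3394\right) \frac{1}{4158} = - \frac{1697}{2079}$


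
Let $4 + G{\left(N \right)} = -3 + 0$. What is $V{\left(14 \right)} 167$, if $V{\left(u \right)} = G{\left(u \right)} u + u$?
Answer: $-14028$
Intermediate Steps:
$G{\left(N \right)} = -7$ ($G{\left(N \right)} = -4 + \left(-3 + 0\right) = -4 - 3 = -7$)
$V{\left(u \right)} = - 6 u$ ($V{\left(u \right)} = - 7 u + u = - 6 u$)
$V{\left(14 \right)} 167 = \left(-6\right) 14 \cdot 167 = \left(-84\right) 167 = -14028$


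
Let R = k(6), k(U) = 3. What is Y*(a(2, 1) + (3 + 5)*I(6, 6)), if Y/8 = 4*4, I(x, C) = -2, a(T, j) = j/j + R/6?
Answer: -1856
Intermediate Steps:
R = 3
a(T, j) = 3/2 (a(T, j) = j/j + 3/6 = 1 + 3*(⅙) = 1 + ½ = 3/2)
Y = 128 (Y = 8*(4*4) = 8*16 = 128)
Y*(a(2, 1) + (3 + 5)*I(6, 6)) = 128*(3/2 + (3 + 5)*(-2)) = 128*(3/2 + 8*(-2)) = 128*(3/2 - 16) = 128*(-29/2) = -1856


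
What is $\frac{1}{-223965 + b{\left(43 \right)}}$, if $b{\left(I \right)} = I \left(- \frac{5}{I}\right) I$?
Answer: $- \frac{1}{224180} \approx -4.4607 \cdot 10^{-6}$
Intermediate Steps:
$b{\left(I \right)} = - 5 I$
$\frac{1}{-223965 + b{\left(43 \right)}} = \frac{1}{-223965 - 215} = \frac{1}{-224180} = - \frac{1}{224180}$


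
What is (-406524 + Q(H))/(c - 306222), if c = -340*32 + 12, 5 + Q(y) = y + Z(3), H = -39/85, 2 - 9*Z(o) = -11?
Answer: 310993931/242573850 ≈ 1.2821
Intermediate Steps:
Z(o) = 13/9 (Z(o) = 2/9 - ⅑*(-11) = 2/9 + 11/9 = 13/9)
H = -39/85 (H = -39*1/85 = -39/85 ≈ -0.45882)
Q(y) = -32/9 + y (Q(y) = -5 + (y + 13/9) = -5 + (13/9 + y) = -32/9 + y)
c = -10868 (c = -10880 + 12 = -10868)
(-406524 + Q(H))/(c - 306222) = (-406524 + (-32/9 - 39/85))/(-10868 - 306222) = (-406524 - 3071/765)/(-317090) = -310993931/765*(-1/317090) = 310993931/242573850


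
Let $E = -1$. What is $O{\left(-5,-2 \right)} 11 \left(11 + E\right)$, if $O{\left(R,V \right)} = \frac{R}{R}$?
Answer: $110$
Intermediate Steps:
$O{\left(R,V \right)} = 1$
$O{\left(-5,-2 \right)} 11 \left(11 + E\right) = 1 \cdot 11 \left(11 - 1\right) = 11 \cdot 10 = 110$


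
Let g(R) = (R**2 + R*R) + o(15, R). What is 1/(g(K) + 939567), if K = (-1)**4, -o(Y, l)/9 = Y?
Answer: 1/939434 ≈ 1.0645e-6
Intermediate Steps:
o(Y, l) = -9*Y
K = 1
g(R) = -135 + 2*R**2 (g(R) = (R**2 + R*R) - 9*15 = (R**2 + R**2) - 135 = 2*R**2 - 135 = -135 + 2*R**2)
1/(g(K) + 939567) = 1/((-135 + 2*1**2) + 939567) = 1/((-135 + 2*1) + 939567) = 1/((-135 + 2) + 939567) = 1/(-133 + 939567) = 1/939434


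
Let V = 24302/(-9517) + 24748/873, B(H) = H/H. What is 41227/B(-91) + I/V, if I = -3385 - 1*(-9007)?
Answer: 4441055987996/107155535 ≈ 41445.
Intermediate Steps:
B(H) = 1
V = 214311070/8308341 (V = 24302*(-1/9517) + 24748*(1/873) = -24302/9517 + 24748/873 = 214311070/8308341 ≈ 25.795)
I = 5622 (I = -3385 + 9007 = 5622)
41227/B(-91) + I/V = 41227/1 + 5622/(214311070/8308341) = 41227*1 + 5622*(8308341/214311070) = 41227 + 23354746551/107155535 = 4441055987996/107155535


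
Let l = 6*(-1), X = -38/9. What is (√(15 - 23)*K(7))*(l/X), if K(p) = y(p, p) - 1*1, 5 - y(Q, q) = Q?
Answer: -162*I*√2/19 ≈ -12.058*I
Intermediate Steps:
y(Q, q) = 5 - Q
X = -38/9 (X = -38*⅑ = -38/9 ≈ -4.2222)
l = -6
K(p) = 4 - p (K(p) = (5 - p) - 1*1 = (5 - p) - 1 = 4 - p)
(√(15 - 23)*K(7))*(l/X) = (√(15 - 23)*(4 - 1*7))*(-6/(-38/9)) = (√(-8)*(4 - 7))*(-6*(-9/38)) = ((2*I*√2)*(-3))*(27/19) = -6*I*√2*(27/19) = -162*I*√2/19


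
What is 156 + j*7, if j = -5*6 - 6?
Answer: -96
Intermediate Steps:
j = -36 (j = -30 - 6 = -36)
156 + j*7 = 156 - 36*7 = 156 - 252 = -96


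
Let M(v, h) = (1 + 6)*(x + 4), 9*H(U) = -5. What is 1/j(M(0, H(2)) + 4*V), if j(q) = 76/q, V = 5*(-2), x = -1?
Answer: -¼ ≈ -0.25000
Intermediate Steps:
H(U) = -5/9 (H(U) = (⅑)*(-5) = -5/9)
V = -10
M(v, h) = 21 (M(v, h) = (1 + 6)*(-1 + 4) = 7*3 = 21)
1/j(M(0, H(2)) + 4*V) = 1/(76/(21 + 4*(-10))) = 1/(76/(21 - 40)) = 1/(76/(-19)) = 1/(76*(-1/19)) = 1/(-4) = -¼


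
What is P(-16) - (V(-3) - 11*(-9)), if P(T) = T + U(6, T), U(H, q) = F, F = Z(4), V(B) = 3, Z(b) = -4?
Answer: -122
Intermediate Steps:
F = -4
U(H, q) = -4
P(T) = -4 + T (P(T) = T - 4 = -4 + T)
P(-16) - (V(-3) - 11*(-9)) = (-4 - 16) - (3 - 11*(-9)) = -20 - (3 + 99) = -20 - 1*102 = -20 - 102 = -122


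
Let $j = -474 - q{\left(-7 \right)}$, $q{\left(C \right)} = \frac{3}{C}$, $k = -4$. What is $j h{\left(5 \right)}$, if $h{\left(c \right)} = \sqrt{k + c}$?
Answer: $- \frac{3315}{7} \approx -473.57$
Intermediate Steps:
$h{\left(c \right)} = \sqrt{-4 + c}$
$j = - \frac{3315}{7}$ ($j = -474 - \frac{3}{-7} = -474 - 3 \left(- \frac{1}{7}\right) = -474 - - \frac{3}{7} = -474 + \frac{3}{7} = - \frac{3315}{7} \approx -473.57$)
$j h{\left(5 \right)} = - \frac{3315 \sqrt{-4 + 5}}{7} = - \frac{3315 \sqrt{1}}{7} = \left(- \frac{3315}{7}\right) 1 = - \frac{3315}{7}$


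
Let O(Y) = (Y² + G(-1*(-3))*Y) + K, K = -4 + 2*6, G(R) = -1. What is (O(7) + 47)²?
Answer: 9409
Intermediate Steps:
K = 8 (K = -4 + 12 = 8)
O(Y) = 8 + Y² - Y (O(Y) = (Y² - Y) + 8 = 8 + Y² - Y)
(O(7) + 47)² = ((8 + 7² - 1*7) + 47)² = ((8 + 49 - 7) + 47)² = (50 + 47)² = 97² = 9409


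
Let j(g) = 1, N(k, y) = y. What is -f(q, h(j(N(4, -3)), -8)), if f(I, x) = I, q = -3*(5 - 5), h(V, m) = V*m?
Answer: 0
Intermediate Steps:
q = 0 (q = -3*0 = 0)
-f(q, h(j(N(4, -3)), -8)) = -1*0 = 0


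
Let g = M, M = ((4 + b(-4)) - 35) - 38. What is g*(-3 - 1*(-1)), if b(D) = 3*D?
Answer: 162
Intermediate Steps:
M = -81 (M = ((4 + 3*(-4)) - 35) - 38 = ((4 - 12) - 35) - 38 = (-8 - 35) - 38 = -43 - 38 = -81)
g = -81
g*(-3 - 1*(-1)) = -81*(-3 - 1*(-1)) = -81*(-3 + 1) = -81*(-2) = 162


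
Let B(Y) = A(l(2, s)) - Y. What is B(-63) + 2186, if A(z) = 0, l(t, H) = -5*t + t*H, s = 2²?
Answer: 2249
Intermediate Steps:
s = 4
l(t, H) = -5*t + H*t
B(Y) = -Y (B(Y) = 0 - Y = -Y)
B(-63) + 2186 = -1*(-63) + 2186 = 63 + 2186 = 2249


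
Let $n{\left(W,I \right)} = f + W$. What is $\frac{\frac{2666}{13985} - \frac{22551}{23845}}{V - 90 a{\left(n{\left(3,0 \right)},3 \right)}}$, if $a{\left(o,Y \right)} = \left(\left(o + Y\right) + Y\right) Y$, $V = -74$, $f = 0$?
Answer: $\frac{50360993}{167002940360} \approx 0.00030156$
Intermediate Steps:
$n{\left(W,I \right)} = W$ ($n{\left(W,I \right)} = 0 + W = W$)
$a{\left(o,Y \right)} = Y \left(o + 2 Y\right)$ ($a{\left(o,Y \right)} = \left(\left(Y + o\right) + Y\right) Y = \left(o + 2 Y\right) Y = Y \left(o + 2 Y\right)$)
$\frac{\frac{2666}{13985} - \frac{22551}{23845}}{V - 90 a{\left(n{\left(3,0 \right)},3 \right)}} = \frac{\frac{2666}{13985} - \frac{22551}{23845}}{-74 - 90 \cdot 3 \left(3 + 2 \cdot 3\right)} = \frac{2666 \cdot \frac{1}{13985} - \frac{22551}{23845}}{-74 - 90 \cdot 3 \left(3 + 6\right)} = \frac{\frac{2666}{13985} - \frac{22551}{23845}}{-74 - 90 \cdot 3 \cdot 9} = - \frac{50360993}{66694465 \left(-74 - 2430\right)} = - \frac{50360993}{66694465 \left(-2504\right)} = \left(- \frac{50360993}{66694465}\right) \left(- \frac{1}{2504}\right) = \frac{50360993}{167002940360}$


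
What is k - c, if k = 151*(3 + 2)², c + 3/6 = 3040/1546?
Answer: 5833883/1546 ≈ 3773.5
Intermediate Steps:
c = 2267/1546 (c = -½ + 3040/1546 = -½ + 3040*(1/1546) = -½ + 1520/773 = 2267/1546 ≈ 1.4664)
k = 3775 (k = 151*5² = 151*25 = 3775)
k - c = 3775 - 1*2267/1546 = 3775 - 2267/1546 = 5833883/1546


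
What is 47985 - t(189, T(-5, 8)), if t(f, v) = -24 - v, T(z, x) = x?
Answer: 48017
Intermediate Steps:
47985 - t(189, T(-5, 8)) = 47985 - (-24 - 1*8) = 47985 - (-24 - 8) = 47985 - 1*(-32) = 47985 + 32 = 48017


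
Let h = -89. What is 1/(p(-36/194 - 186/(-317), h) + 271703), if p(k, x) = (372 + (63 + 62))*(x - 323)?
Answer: 1/66939 ≈ 1.4939e-5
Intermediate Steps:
p(k, x) = -160531 + 497*x (p(k, x) = (372 + 125)*(-323 + x) = 497*(-323 + x) = -160531 + 497*x)
1/(p(-36/194 - 186/(-317), h) + 271703) = 1/((-160531 + 497*(-89)) + 271703) = 1/((-160531 - 44233) + 271703) = 1/(-204764 + 271703) = 1/66939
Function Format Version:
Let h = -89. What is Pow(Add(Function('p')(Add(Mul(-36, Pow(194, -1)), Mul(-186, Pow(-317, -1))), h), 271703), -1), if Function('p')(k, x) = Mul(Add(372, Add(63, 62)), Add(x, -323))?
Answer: Rational(1, 66939) ≈ 1.4939e-5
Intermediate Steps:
Function('p')(k, x) = Add(-160531, Mul(497, x)) (Function('p')(k, x) = Mul(Add(372, 125), Add(-323, x)) = Mul(497, Add(-323, x)) = Add(-160531, Mul(497, x)))
Pow(Add(Function('p')(Add(Mul(-36, Pow(194, -1)), Mul(-186, Pow(-317, -1))), h), 271703), -1) = Pow(Add(Add(-160531, Mul(497, -89)), 271703), -1) = Pow(Add(Add(-160531, -44233), 271703), -1) = Pow(Add(-204764, 271703), -1) = Pow(66939, -1) = Rational(1, 66939)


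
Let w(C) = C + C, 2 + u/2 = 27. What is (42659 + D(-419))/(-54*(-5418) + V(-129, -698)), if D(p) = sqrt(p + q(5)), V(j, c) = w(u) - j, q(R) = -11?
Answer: 42659/292801 + I*sqrt(430)/292801 ≈ 0.14569 + 7.0821e-5*I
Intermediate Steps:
u = 50 (u = -4 + 2*27 = -4 + 54 = 50)
w(C) = 2*C
V(j, c) = 100 - j (V(j, c) = 2*50 - j = 100 - j)
D(p) = sqrt(-11 + p) (D(p) = sqrt(p - 11) = sqrt(-11 + p))
(42659 + D(-419))/(-54*(-5418) + V(-129, -698)) = (42659 + sqrt(-11 - 419))/(-54*(-5418) + (100 - 1*(-129))) = (42659 + sqrt(-430))/(292572 + (100 + 129)) = (42659 + I*sqrt(430))/(292572 + 229) = (42659 + I*sqrt(430))/292801 = (42659 + I*sqrt(430))*(1/292801) = 42659/292801 + I*sqrt(430)/292801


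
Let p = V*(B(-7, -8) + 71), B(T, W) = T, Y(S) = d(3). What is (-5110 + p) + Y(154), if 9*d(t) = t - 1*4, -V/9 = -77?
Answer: 353177/9 ≈ 39242.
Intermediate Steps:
V = 693 (V = -9*(-77) = 693)
d(t) = -4/9 + t/9 (d(t) = (t - 1*4)/9 = (t - 4)/9 = (-4 + t)/9 = -4/9 + t/9)
Y(S) = -⅑ (Y(S) = -4/9 + (⅑)*3 = -4/9 + ⅓ = -⅑)
p = 44352 (p = 693*(-7 + 71) = 693*64 = 44352)
(-5110 + p) + Y(154) = (-5110 + 44352) - ⅑ = 39242 - ⅑ = 353177/9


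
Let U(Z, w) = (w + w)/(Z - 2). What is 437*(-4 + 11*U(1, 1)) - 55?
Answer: -11417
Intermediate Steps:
U(Z, w) = 2*w/(-2 + Z) (U(Z, w) = (2*w)/(-2 + Z) = 2*w/(-2 + Z))
437*(-4 + 11*U(1, 1)) - 55 = 437*(-4 + 11*(2*1/(-2 + 1))) - 55 = 437*(-4 + 11*(2*1/(-1))) - 55 = 437*(-4 + 11*(2*1*(-1))) - 55 = 437*(-4 + 11*(-2)) - 55 = 437*(-4 - 22) - 55 = 437*(-26) - 55 = -11362 - 55 = -11417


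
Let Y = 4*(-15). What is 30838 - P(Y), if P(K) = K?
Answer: 30898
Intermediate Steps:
Y = -60
30838 - P(Y) = 30838 - 1*(-60) = 30838 + 60 = 30898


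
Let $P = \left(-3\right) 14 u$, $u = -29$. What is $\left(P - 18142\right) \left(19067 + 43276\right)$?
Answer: $-1055092932$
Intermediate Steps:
$P = 1218$ ($P = \left(-3\right) 14 \left(-29\right) = \left(-42\right) \left(-29\right) = 1218$)
$\left(P - 18142\right) \left(19067 + 43276\right) = \left(1218 - 18142\right) \left(19067 + 43276\right) = \left(-16924\right) 62343 = -1055092932$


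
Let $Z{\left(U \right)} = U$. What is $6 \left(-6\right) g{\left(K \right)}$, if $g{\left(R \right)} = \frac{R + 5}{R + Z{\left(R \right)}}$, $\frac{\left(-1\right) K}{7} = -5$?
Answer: $- \frac{144}{7} \approx -20.571$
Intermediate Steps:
$K = 35$ ($K = \left(-7\right) \left(-5\right) = 35$)
$g{\left(R \right)} = \frac{5 + R}{2 R}$ ($g{\left(R \right)} = \frac{R + 5}{R + R} = \frac{5 + R}{2 R}$)
$6 \left(-6\right) g{\left(K \right)} = 6 \left(-6\right) \frac{5 + 35}{2 \cdot 35} = - 36 \cdot \frac{1}{2} \cdot \frac{1}{35} \cdot 40 = \left(-36\right) \frac{4}{7} = - \frac{144}{7}$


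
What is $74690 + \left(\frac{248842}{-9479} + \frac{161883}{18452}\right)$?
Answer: $\frac{13060709938893}{174906508} \approx 74673.0$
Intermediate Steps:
$74690 + \left(\frac{248842}{-9479} + \frac{161883}{18452}\right) = 74690 + \left(248842 \left(- \frac{1}{9479}\right) + 161883 \cdot \frac{1}{18452}\right) = 74690 + \left(- \frac{248842}{9479} + \frac{161883}{18452}\right) = 74690 - \frac{3057143627}{174906508} = \frac{13060709938893}{174906508}$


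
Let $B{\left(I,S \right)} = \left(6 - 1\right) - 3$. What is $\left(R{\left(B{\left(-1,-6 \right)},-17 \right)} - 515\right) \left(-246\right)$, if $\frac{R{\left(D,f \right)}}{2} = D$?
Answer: $125706$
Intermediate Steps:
$B{\left(I,S \right)} = 2$ ($B{\left(I,S \right)} = 5 - 3 = 2$)
$R{\left(D,f \right)} = 2 D$
$\left(R{\left(B{\left(-1,-6 \right)},-17 \right)} - 515\right) \left(-246\right) = \left(2 \cdot 2 - 515\right) \left(-246\right) = \left(4 - 515\right) \left(-246\right) = \left(-511\right) \left(-246\right) = 125706$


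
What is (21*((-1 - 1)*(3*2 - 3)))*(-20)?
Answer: 2520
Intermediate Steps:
(21*((-1 - 1)*(3*2 - 3)))*(-20) = (21*(-2*(6 - 3)))*(-20) = (21*(-2*3))*(-20) = (21*(-6))*(-20) = -126*(-20) = 2520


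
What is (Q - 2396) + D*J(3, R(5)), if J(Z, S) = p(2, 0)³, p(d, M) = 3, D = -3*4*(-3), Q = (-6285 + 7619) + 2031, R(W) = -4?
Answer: 1941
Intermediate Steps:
Q = 3365 (Q = 1334 + 2031 = 3365)
D = 36 (D = -12*(-3) = 36)
J(Z, S) = 27 (J(Z, S) = 3³ = 27)
(Q - 2396) + D*J(3, R(5)) = (3365 - 2396) + 36*27 = 969 + 972 = 1941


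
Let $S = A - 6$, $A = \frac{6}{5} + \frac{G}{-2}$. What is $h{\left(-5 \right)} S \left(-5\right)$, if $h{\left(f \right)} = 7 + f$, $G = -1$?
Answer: $43$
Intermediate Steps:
$A = \frac{17}{10}$ ($A = \frac{6}{5} - \frac{1}{-2} = 6 \cdot \frac{1}{5} - - \frac{1}{2} = \frac{6}{5} + \frac{1}{2} = \frac{17}{10} \approx 1.7$)
$S = - \frac{43}{10}$ ($S = \frac{17}{10} - 6 = - \frac{43}{10} \approx -4.3$)
$h{\left(-5 \right)} S \left(-5\right) = \left(7 - 5\right) \left(\left(- \frac{43}{10}\right) \left(-5\right)\right) = 2 \cdot \frac{43}{2} = 43$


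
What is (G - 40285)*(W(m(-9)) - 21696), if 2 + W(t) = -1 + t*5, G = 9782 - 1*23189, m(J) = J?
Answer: 1167478848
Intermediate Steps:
G = -13407 (G = 9782 - 23189 = -13407)
W(t) = -3 + 5*t (W(t) = -2 + (-1 + t*5) = -2 + (-1 + 5*t) = -3 + 5*t)
(G - 40285)*(W(m(-9)) - 21696) = (-13407 - 40285)*((-3 + 5*(-9)) - 21696) = -53692*((-3 - 45) - 21696) = -53692*(-48 - 21696) = -53692*(-21744) = 1167478848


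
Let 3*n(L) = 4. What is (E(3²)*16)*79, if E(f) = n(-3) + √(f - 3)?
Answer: 5056/3 + 1264*√6 ≈ 4781.5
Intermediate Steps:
n(L) = 4/3 (n(L) = (⅓)*4 = 4/3)
E(f) = 4/3 + √(-3 + f) (E(f) = 4/3 + √(f - 3) = 4/3 + √(-3 + f))
(E(3²)*16)*79 = ((4/3 + √(-3 + 3²))*16)*79 = ((4/3 + √(-3 + 9))*16)*79 = ((4/3 + √6)*16)*79 = (64/3 + 16*√6)*79 = 5056/3 + 1264*√6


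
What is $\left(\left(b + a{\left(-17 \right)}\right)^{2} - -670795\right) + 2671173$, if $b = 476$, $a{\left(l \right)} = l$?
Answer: $3552649$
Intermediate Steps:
$\left(\left(b + a{\left(-17 \right)}\right)^{2} - -670795\right) + 2671173 = \left(\left(476 - 17\right)^{2} - -670795\right) + 2671173 = \left(459^{2} + 670795\right) + 2671173 = \left(210681 + 670795\right) + 2671173 = 881476 + 2671173 = 3552649$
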